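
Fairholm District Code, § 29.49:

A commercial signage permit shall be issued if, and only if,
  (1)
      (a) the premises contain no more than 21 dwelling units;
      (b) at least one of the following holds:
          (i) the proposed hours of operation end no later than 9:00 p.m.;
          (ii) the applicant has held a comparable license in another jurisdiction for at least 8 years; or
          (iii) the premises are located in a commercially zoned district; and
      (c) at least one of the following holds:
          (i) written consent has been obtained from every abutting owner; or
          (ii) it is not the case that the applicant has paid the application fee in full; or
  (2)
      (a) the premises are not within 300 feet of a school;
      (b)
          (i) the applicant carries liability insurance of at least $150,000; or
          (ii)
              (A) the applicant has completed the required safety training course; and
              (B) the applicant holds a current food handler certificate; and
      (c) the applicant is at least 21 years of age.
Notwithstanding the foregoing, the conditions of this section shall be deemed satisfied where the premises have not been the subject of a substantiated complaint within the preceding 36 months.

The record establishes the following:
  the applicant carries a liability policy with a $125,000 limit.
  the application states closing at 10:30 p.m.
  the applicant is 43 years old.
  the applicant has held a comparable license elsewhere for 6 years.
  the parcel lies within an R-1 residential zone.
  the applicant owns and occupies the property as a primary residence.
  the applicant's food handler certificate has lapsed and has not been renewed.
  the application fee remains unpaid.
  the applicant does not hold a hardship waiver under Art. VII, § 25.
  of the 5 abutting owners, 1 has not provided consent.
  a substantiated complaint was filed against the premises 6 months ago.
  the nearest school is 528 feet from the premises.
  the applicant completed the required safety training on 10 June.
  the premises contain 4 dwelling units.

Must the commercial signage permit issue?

No — denied.

(a) ≤ 21 units — holds.
(i) closes by 9 p.m. — not satisfied.
(ii) prior license ≥ 8 yr — fails.
(iii) commercially zoned — not met.
(b) = F OR F OR F = false.
(i) all abutters consent — fails.
(ii) not (fee paid) — met.
(c): F OR T → true.
(1) = T AND F AND T = false.
(a) ≥300 ft from school — satisfied.
(i) insurance ≥ $150,000 — fails.
(A) safety training — satisfied.
(B) food handler cert. — not met.
(ii): T AND F → false.
(b): F OR F → false.
(c) age ≥ 21 — met.
(2) = T AND F AND T = false.
Overall: F OR F → false.
Exception (no complaint in 36 mo.) — not satisfied.
Result: main false OR exception false → false.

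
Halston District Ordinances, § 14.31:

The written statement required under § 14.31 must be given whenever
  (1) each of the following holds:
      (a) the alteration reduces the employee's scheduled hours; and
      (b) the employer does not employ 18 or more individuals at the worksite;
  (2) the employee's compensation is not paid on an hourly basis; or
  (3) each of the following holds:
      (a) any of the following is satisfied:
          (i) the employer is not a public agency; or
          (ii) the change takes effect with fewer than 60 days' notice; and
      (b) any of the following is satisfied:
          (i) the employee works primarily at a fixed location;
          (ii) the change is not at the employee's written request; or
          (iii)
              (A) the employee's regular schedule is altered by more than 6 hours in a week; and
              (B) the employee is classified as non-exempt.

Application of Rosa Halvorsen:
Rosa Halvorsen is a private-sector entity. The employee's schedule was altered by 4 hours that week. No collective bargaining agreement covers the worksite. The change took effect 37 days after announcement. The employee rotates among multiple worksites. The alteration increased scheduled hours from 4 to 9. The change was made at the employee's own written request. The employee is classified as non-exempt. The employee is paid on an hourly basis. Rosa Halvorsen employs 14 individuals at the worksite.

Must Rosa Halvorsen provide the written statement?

(a) hours reduced — fails.
(b) not (≥ 18 at site) — met.
(1): F AND T → false.
(2) not (hourly-paid) — fails.
(i) not (public agency) — satisfied.
(ii) < 60 days' notice — holds.
So (a) is satisfied (T OR T).
(i) fixed location — fails.
(ii) not employee-requested — not met.
(A) schedule shift > 6h — not satisfied.
(B) non-exempt — met.
So (iii) is not satisfied (F AND T).
So (b) is not satisfied (F OR F OR F).
So (3) is not satisfied (T AND F).
Overall: F OR F OR F → false.

No — not required.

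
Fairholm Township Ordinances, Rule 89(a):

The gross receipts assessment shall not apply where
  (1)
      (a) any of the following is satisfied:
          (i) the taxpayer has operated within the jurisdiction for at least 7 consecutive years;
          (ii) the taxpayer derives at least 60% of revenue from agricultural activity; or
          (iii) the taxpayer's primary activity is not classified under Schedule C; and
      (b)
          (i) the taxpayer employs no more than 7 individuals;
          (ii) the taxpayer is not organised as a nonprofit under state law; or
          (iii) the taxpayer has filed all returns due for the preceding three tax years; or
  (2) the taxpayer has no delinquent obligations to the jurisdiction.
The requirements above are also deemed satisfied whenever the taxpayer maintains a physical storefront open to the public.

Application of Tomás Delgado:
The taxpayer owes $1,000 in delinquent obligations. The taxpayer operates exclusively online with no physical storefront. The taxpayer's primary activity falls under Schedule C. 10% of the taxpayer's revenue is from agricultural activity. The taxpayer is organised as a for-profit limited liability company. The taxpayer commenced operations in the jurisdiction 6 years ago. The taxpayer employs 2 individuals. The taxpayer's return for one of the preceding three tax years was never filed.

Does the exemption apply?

No — not exempt.

(i) ≥ 7 yrs in jurisdiction — not satisfied.
(ii) ≥60% agricultural — not met.
(iii) not (Schedule C activity) — fails.
So (a) is not satisfied (F OR F OR F).
(i) ≤ 7 employees — met.
(ii) not (nonprofit) — holds.
(iii) returns current — not satisfied.
So (b) is satisfied (T OR T OR F).
(1): F AND T → false.
(2) no delinquency — not met.
Overall = F OR F = false.
Exception (has storefront) — not satisfied.
Result: main false OR exception false → false.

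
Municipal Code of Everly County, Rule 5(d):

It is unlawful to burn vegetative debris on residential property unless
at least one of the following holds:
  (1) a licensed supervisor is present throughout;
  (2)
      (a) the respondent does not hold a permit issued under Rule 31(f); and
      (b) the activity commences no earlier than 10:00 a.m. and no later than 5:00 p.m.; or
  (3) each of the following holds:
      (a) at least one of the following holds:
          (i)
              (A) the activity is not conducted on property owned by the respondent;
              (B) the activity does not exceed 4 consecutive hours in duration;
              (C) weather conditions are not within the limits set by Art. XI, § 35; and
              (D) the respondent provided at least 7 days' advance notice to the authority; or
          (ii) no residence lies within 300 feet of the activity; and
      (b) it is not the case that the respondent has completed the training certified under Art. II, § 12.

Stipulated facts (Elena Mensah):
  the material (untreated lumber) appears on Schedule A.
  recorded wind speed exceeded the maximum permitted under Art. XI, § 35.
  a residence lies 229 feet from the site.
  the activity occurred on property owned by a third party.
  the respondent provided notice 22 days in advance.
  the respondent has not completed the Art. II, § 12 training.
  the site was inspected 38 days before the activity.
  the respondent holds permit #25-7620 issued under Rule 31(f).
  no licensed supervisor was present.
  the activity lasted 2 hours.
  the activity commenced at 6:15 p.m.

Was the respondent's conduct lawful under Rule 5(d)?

Yes — lawful.

(1) supervisor present — fails.
(a) not (holds permit) — not met.
(b) start within hours — not met.
So (2) is not satisfied (F AND F).
(A) not (own property) — met.
(B) ≤ 4 hrs duration — met.
(C) not (weather ok) — satisfied.
(D) ≥7 days' notice — met.
(i): T AND T AND T AND T → true.
(ii) no residence in 300 ft — not met.
(a) = T OR F = true.
(b) not (training certified) — met.
(3): T AND T → true.
So Overall is satisfied (F OR F OR T).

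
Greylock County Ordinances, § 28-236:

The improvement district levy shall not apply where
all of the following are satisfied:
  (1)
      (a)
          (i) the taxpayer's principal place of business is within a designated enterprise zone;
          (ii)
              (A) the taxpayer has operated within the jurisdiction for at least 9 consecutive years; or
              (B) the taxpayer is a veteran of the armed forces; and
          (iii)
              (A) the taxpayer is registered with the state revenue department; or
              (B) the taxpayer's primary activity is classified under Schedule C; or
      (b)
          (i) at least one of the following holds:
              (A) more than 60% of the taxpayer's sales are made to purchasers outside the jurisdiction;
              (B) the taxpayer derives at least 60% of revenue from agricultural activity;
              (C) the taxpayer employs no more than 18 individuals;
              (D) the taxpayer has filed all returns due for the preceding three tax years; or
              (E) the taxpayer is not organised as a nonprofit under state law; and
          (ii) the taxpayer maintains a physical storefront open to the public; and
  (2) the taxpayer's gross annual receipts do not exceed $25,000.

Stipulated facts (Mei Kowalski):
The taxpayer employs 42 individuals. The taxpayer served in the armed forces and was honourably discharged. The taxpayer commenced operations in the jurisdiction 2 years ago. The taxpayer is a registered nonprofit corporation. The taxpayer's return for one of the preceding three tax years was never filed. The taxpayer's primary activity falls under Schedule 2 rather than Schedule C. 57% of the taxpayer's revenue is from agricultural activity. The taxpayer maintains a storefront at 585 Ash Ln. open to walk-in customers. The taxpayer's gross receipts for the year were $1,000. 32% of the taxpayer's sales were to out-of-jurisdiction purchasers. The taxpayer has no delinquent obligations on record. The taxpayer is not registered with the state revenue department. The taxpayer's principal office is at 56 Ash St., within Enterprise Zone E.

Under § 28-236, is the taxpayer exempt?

No — not exempt.

(i) in enterprise zone — met.
(A) ≥ 9 yrs in jurisdiction — not satisfied.
(B) veteran — satisfied.
(ii) = F OR T = true.
(A) state-registered — not met.
(B) Schedule C activity — not satisfied.
(iii) = F OR F = false.
(a) = T AND T AND F = false.
(A) >60% out-of-jur. sales — not met.
(B) ≥60% agricultural — not satisfied.
(C) ≤ 18 employees — fails.
(D) returns current — not met.
(E) not (nonprofit) — fails.
So (i) is not satisfied (F OR F OR F OR F OR F).
(ii) has storefront — holds.
(b): F AND T → false.
(1) = F OR F = false.
(2) receipts ≤ $25,000 — satisfied.
Overall = F AND T = false.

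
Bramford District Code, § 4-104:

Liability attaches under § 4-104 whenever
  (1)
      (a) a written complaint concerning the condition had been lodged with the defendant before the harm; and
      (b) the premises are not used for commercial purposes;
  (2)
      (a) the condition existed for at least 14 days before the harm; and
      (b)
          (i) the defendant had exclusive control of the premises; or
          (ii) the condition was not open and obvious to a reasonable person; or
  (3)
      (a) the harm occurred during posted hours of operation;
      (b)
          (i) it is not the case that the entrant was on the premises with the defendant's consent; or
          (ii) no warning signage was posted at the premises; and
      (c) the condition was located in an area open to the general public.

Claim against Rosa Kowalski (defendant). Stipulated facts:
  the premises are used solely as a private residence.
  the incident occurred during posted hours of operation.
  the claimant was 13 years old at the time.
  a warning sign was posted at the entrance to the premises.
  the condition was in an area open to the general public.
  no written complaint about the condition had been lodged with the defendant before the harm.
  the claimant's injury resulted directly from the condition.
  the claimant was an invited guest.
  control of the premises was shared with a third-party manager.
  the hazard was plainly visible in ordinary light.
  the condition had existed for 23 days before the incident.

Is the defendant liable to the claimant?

No — not liable.

(a) complaint lodged — not satisfied.
(b) not (commercial use) — satisfied.
So (1) is not satisfied (F AND T).
(a) condition ≥14 days old — met.
(i) exclusive control — fails.
(ii) not open/obvious — not satisfied.
(b) = F OR F = false.
(2) = T AND F = false.
(a) during posted hours — satisfied.
(i) not (consent to enter) — fails.
(ii) no signage posted — fails.
(b): F OR F → false.
(c) public area — met.
(3): T AND F AND T → false.
Overall: F OR F OR F → false.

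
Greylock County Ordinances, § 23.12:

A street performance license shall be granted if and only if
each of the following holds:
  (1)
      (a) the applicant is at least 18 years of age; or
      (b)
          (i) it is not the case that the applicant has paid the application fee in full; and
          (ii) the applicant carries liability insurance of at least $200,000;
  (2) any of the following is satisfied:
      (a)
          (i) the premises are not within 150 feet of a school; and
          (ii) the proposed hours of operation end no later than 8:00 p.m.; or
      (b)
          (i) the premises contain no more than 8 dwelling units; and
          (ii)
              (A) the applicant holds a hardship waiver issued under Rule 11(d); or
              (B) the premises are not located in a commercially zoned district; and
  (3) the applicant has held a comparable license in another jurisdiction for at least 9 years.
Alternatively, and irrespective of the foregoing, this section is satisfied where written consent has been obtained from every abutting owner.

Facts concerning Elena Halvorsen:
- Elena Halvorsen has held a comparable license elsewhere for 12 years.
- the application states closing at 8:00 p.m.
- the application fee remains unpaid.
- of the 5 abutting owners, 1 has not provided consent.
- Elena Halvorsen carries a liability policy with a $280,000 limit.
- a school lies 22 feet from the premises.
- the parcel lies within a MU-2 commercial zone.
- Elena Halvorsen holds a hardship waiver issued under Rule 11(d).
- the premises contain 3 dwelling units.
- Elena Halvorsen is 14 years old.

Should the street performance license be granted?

(a) age ≥ 18 — fails.
(i) not (fee paid) — met.
(ii) insurance ≥ $200,000 — holds.
(b): T AND T → true.
So (1) is satisfied (F OR T).
(i) ≥150 ft from school — not satisfied.
(ii) closes by 8 p.m. — met.
(a): F AND T → false.
(i) ≤ 8 units — holds.
(A) hardship waiver — satisfied.
(B) not (commercially zoned) — fails.
(ii): T OR F → true.
(b): T AND T → true.
(2): F OR T → true.
(3) prior license ≥ 9 yr — met.
Overall = T AND T AND T = true.
Exception (all abutters consent) — not satisfied.
Result: main true OR exception false → true.

Yes — granted.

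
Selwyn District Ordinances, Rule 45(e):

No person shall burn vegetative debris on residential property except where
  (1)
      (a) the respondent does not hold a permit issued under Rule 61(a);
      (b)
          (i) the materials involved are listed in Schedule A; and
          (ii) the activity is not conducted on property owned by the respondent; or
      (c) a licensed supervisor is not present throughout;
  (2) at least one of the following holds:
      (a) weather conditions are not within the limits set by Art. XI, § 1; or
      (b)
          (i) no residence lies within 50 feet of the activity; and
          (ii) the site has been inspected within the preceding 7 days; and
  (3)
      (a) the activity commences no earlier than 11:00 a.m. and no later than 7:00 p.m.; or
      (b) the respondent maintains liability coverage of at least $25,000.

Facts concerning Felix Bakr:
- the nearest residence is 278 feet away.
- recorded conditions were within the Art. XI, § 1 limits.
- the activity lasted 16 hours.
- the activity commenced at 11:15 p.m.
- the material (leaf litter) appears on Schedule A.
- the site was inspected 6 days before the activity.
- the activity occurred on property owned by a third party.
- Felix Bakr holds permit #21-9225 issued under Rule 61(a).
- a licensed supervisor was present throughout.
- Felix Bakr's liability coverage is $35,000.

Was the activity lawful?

(a) not (holds permit) — not met.
(i) Schedule A material — met.
(ii) not (own property) — holds.
(b): T AND T → true.
(c) not (supervisor present) — not met.
So (1) is satisfied (F OR T OR F).
(a) not (weather ok) — not satisfied.
(i) no residence in 50 ft — holds.
(ii) site inspected — holds.
(b) = T AND T = true.
(2): F OR T → true.
(a) start within hours — not satisfied.
(b) coverage ≥ $25,000 — met.
(3): F OR T → true.
Overall: T AND T AND T → true.

Yes — lawful.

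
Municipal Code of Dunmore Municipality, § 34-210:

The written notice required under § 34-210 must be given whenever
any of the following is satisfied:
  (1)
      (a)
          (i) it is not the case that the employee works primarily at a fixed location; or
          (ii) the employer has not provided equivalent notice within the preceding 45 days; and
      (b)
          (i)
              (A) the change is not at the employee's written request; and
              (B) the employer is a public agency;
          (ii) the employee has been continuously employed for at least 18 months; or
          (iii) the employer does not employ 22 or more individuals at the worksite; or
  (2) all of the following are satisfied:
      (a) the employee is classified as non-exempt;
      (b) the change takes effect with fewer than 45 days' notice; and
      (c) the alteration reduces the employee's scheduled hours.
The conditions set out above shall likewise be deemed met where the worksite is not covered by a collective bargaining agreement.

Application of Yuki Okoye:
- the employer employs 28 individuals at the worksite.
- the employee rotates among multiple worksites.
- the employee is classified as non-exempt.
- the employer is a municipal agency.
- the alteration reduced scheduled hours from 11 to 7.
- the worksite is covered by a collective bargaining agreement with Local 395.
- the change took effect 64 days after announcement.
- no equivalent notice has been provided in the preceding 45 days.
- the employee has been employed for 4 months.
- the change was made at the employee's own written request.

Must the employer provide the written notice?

(i) not (fixed location) — met.
(ii) no recent notice — holds.
So (a) is satisfied (T OR T).
(A) not employee-requested — fails.
(B) public agency — met.
(i): F AND T → false.
(ii) tenure ≥ 18 mo. — not met.
(iii) not (≥ 22 at site) — not met.
So (b) is not satisfied (F OR F OR F).
(1) = T AND F = false.
(a) non-exempt — satisfied.
(b) < 45 days' notice — not met.
(c) hours reduced — holds.
(2): T AND F AND T → false.
Overall = F OR F = false.
Exception (no CBA) — not satisfied.
Result: main false OR exception false → false.

No — not required.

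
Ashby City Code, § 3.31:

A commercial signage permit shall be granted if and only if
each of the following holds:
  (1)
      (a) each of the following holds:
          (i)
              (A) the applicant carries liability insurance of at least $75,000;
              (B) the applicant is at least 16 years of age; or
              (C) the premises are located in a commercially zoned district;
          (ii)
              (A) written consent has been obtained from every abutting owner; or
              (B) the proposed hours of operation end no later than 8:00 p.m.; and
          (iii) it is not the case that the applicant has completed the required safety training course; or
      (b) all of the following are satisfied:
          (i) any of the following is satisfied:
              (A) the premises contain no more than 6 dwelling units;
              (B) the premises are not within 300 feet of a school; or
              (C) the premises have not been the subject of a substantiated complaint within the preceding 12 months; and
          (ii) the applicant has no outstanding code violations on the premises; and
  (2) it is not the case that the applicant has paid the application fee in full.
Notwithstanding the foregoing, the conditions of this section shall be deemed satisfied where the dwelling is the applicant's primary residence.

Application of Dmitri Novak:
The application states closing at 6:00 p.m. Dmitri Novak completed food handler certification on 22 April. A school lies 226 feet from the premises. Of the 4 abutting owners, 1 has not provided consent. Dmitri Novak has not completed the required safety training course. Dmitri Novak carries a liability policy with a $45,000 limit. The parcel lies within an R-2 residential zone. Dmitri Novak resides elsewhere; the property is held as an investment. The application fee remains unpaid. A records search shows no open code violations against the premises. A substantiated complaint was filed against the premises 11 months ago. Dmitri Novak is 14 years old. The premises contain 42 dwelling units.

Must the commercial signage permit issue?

(A) insurance ≥ $75,000 — fails.
(B) age ≥ 16 — not met.
(C) commercially zoned — not satisfied.
(i): F OR F OR F → false.
(A) all abutters consent — not met.
(B) closes by 8 p.m. — holds.
(ii) = F OR T = true.
(iii) not (safety training) — met.
So (a) is not satisfied (F AND T AND T).
(A) ≤ 6 units — not satisfied.
(B) ≥300 ft from school — not met.
(C) no complaint in 12 mo. — fails.
(i): F OR F OR F → false.
(ii) no code violations — satisfied.
So (b) is not satisfied (F AND T).
(1) = F OR F = false.
(2) not (fee paid) — holds.
So Overall is not satisfied (F AND T).
Exception (primary residence) — not satisfied.
Result: main false OR exception false → false.

No — denied.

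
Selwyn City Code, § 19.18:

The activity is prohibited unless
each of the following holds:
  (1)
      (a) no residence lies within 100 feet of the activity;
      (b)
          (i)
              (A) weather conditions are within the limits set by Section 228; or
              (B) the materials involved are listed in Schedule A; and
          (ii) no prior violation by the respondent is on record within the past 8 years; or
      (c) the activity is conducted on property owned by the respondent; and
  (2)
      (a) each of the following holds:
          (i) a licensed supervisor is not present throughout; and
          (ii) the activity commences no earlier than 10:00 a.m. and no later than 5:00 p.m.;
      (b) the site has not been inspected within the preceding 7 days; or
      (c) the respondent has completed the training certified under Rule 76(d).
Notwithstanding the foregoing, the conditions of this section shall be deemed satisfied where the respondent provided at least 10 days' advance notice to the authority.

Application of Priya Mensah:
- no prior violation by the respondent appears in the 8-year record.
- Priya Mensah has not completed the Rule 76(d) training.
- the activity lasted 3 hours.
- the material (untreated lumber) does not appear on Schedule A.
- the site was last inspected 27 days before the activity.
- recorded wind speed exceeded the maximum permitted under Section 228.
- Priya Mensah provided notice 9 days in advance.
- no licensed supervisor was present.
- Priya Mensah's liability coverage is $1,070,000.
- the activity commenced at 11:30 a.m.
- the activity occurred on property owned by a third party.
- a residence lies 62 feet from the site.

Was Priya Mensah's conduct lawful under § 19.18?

(a) no residence in 100 ft — not satisfied.
(A) weather ok — fails.
(B) Schedule A material — not met.
(i) = F OR F = false.
(ii) no prior violation — met.
(b) = F AND T = false.
(c) own property — not satisfied.
So (1) is not satisfied (F OR F OR F).
(i) not (supervisor present) — met.
(ii) start within hours — holds.
(a) = T AND T = true.
(b) not (site inspected) — satisfied.
(c) training certified — fails.
So (2) is satisfied (T OR T OR F).
Overall = F AND T = false.
Exception (≥10 days' notice) — not satisfied.
Result: main false OR exception false → false.

No — unlawful.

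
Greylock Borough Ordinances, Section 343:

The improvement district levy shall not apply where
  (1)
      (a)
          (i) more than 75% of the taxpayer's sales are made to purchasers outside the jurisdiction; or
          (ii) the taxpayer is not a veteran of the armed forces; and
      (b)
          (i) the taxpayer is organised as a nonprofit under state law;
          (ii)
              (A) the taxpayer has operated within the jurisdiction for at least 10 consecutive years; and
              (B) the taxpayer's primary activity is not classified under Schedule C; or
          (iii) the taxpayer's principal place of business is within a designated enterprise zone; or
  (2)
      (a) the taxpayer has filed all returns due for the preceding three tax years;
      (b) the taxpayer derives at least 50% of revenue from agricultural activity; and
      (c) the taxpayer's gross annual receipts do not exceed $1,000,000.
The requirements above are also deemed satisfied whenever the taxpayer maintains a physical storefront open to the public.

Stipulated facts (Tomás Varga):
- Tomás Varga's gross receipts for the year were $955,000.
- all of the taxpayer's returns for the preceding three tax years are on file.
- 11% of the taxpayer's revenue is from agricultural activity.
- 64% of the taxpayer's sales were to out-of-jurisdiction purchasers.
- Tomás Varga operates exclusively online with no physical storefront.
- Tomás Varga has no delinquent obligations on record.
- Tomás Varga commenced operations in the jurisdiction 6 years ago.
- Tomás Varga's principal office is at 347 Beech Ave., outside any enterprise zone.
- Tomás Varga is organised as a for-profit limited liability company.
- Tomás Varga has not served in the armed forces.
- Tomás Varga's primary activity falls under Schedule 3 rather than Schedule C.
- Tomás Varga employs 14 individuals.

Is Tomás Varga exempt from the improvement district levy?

No — not exempt.

(i) >75% out-of-jur. sales — not satisfied.
(ii) not (veteran) — holds.
(a): F OR T → true.
(i) nonprofit — not met.
(A) ≥ 10 yrs in jurisdiction — fails.
(B) not (Schedule C activity) — holds.
(ii) = F AND T = false.
(iii) in enterprise zone — fails.
So (b) is not satisfied (F OR F OR F).
(1): T AND F → false.
(a) returns current — holds.
(b) ≥50% agricultural — not satisfied.
(c) receipts ≤ $1,000,000 — holds.
So (2) is not satisfied (T AND F AND T).
Overall = F OR F = false.
Exception (has storefront) — not satisfied.
Result: main false OR exception false → false.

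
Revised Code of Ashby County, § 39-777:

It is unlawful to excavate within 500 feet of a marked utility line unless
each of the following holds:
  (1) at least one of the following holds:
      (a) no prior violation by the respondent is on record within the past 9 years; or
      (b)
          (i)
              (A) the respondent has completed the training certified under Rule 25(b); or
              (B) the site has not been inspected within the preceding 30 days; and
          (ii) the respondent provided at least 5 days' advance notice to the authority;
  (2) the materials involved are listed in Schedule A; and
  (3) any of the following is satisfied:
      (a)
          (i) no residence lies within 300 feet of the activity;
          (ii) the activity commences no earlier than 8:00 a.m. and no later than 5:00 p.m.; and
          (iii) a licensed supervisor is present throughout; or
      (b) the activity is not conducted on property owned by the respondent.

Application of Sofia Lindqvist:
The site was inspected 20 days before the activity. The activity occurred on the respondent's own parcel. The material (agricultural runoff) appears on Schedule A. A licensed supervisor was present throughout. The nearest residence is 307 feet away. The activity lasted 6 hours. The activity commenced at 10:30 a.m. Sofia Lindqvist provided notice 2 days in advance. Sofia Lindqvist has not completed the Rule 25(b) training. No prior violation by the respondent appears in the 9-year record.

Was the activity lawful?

(a) no prior violation — met.
(A) training certified — not satisfied.
(B) not (site inspected) — fails.
So (i) is not satisfied (F OR F).
(ii) ≥5 days' notice — not met.
So (b) is not satisfied (F AND F).
So (1) is satisfied (T OR F).
(2) Schedule A material — met.
(i) no residence in 300 ft — holds.
(ii) start within hours — holds.
(iii) supervisor present — satisfied.
So (a) is satisfied (T AND T AND T).
(b) not (own property) — not met.
(3): T OR F → true.
Overall = T AND T AND T = true.

Yes — lawful.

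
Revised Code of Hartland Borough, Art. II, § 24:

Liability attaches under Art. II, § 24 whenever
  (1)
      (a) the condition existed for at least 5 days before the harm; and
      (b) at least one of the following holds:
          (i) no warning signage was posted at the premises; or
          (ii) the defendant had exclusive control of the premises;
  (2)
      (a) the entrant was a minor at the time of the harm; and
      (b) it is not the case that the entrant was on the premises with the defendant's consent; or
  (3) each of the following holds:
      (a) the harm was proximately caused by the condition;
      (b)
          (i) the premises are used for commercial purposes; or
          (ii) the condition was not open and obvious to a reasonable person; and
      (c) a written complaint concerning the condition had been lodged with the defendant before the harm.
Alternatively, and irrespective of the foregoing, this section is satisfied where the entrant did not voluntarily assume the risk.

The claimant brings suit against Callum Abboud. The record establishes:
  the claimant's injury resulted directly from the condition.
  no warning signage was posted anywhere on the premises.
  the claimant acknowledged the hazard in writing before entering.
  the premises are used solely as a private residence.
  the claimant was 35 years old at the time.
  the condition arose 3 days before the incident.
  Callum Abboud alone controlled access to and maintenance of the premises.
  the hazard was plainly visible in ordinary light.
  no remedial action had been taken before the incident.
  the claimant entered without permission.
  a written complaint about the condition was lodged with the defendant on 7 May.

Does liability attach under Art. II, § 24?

(a) condition ≥5 days old — not satisfied.
(i) no signage posted — satisfied.
(ii) exclusive control — holds.
(b): T OR T → true.
(1) = F AND T = false.
(a) entrant a minor — fails.
(b) not (consent to enter) — holds.
(2): F AND T → false.
(a) proximate cause — met.
(i) commercial use — not satisfied.
(ii) not open/obvious — fails.
(b): F OR F → false.
(c) complaint lodged — met.
(3): T AND F AND T → false.
So Overall is not satisfied (F OR F OR F).
Exception (no assumed risk) — not satisfied.
Result: main false OR exception false → false.

No — not liable.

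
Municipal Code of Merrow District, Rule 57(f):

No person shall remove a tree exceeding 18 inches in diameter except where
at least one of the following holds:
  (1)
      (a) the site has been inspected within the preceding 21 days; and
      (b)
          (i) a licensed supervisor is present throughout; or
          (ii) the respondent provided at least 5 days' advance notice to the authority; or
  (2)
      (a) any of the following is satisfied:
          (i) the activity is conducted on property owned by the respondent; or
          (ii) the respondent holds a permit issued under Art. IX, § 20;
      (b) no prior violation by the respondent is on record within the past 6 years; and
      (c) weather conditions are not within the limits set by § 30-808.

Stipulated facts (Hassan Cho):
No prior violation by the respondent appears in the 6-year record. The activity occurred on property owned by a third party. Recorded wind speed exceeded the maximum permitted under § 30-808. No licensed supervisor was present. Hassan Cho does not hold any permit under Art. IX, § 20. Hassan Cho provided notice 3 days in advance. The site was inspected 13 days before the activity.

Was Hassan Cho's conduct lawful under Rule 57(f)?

No — unlawful.

(a) site inspected — met.
(i) supervisor present — not satisfied.
(ii) ≥5 days' notice — not satisfied.
So (b) is not satisfied (F OR F).
So (1) is not satisfied (T AND F).
(i) own property — not satisfied.
(ii) holds permit — not met.
So (a) is not satisfied (F OR F).
(b) no prior violation — met.
(c) not (weather ok) — met.
(2) = F AND T AND T = false.
Overall = F OR F = false.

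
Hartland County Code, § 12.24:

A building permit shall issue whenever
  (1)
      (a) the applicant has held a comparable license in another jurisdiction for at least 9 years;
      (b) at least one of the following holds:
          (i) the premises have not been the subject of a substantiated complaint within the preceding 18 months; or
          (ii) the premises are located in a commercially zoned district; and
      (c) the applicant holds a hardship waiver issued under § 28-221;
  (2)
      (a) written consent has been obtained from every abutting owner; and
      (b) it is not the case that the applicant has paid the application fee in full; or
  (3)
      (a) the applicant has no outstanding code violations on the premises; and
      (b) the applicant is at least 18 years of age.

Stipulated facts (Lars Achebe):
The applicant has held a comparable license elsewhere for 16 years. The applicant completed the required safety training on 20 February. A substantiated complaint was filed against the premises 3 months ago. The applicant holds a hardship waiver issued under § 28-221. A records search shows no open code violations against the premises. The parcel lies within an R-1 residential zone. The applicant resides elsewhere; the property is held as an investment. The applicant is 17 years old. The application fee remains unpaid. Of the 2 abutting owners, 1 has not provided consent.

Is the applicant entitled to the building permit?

No — denied.

(a) prior license ≥ 9 yr — met.
(i) no complaint in 18 mo. — not met.
(ii) commercially zoned — not met.
(b): F OR F → false.
(c) hardship waiver — holds.
(1): T AND F AND T → false.
(a) all abutters consent — fails.
(b) not (fee paid) — holds.
(2) = F AND T = false.
(a) no code violations — satisfied.
(b) age ≥ 18 — fails.
(3): T AND F → false.
Overall = F OR F OR F = false.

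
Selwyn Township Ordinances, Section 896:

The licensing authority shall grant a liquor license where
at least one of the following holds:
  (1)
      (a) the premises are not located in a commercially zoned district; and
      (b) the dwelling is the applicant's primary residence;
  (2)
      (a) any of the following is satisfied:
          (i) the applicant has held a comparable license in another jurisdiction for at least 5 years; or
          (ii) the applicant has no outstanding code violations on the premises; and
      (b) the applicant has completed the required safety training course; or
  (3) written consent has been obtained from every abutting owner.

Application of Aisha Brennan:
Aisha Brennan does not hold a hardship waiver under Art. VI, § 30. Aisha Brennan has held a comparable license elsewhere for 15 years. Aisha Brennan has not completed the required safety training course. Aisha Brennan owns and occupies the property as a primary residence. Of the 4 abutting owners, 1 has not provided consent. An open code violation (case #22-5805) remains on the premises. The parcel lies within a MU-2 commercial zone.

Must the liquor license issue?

(a) not (commercially zoned) — fails.
(b) primary residence — holds.
(1) = F AND T = false.
(i) prior license ≥ 5 yr — holds.
(ii) no code violations — not satisfied.
(a) = T OR F = true.
(b) safety training — not satisfied.
(2): T AND F → false.
(3) all abutters consent — fails.
So Overall is not satisfied (F OR F OR F).

No — denied.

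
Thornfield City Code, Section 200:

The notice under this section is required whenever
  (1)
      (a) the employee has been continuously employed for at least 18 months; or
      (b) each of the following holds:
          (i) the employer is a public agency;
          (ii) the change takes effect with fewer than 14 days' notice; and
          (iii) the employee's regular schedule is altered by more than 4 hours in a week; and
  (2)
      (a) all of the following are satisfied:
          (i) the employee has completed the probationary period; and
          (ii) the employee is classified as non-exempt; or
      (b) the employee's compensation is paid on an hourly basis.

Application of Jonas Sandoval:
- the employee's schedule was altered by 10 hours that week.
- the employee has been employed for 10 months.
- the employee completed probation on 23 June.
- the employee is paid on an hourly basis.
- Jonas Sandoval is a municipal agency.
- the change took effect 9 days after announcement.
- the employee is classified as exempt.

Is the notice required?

Yes — required.

(a) tenure ≥ 18 mo. — fails.
(i) public agency — met.
(ii) < 14 days' notice — met.
(iii) schedule shift > 4h — met.
(b): T AND T AND T → true.
(1): F OR T → true.
(i) past probation — satisfied.
(ii) non-exempt — not met.
So (a) is not satisfied (T AND F).
(b) hourly-paid — holds.
So (2) is satisfied (F OR T).
Overall = T AND T = true.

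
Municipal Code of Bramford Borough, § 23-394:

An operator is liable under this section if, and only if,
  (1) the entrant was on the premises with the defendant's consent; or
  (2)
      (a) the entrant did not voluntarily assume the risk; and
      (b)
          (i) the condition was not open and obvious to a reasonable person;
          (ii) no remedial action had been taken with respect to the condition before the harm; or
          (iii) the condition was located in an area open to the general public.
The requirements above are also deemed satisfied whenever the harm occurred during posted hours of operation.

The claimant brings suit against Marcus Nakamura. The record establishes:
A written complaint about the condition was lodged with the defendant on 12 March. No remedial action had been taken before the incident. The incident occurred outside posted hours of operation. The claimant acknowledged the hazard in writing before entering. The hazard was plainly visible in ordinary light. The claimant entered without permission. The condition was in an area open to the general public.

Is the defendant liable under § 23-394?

(1) consent to enter — not met.
(a) no assumed risk — not met.
(i) not open/obvious — not satisfied.
(ii) no remedial action — satisfied.
(iii) public area — holds.
(b): F OR T OR T → true.
So (2) is not satisfied (F AND T).
Overall = F OR F = false.
Exception (during posted hours) — not satisfied.
Result: main false OR exception false → false.

No — not liable.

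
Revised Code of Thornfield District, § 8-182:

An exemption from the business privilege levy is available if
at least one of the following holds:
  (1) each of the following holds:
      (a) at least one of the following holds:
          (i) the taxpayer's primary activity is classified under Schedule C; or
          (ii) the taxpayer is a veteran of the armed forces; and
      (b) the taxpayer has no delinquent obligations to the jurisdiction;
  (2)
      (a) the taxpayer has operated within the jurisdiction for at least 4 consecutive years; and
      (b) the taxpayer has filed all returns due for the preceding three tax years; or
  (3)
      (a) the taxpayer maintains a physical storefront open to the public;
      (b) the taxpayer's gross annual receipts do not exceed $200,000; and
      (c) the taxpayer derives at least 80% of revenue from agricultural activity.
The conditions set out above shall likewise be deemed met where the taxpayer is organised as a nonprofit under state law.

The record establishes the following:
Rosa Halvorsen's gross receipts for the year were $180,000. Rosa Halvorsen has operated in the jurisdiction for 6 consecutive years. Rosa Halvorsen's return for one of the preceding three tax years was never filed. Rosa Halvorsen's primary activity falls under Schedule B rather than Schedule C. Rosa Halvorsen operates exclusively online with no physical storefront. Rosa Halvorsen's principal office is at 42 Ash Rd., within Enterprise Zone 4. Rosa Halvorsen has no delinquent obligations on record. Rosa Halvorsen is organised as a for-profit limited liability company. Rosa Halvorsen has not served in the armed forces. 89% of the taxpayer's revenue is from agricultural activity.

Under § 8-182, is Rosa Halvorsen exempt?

(i) Schedule C activity — not met.
(ii) veteran — fails.
So (a) is not satisfied (F OR F).
(b) no delinquency — met.
(1) = F AND T = false.
(a) ≥ 4 yrs in jurisdiction — holds.
(b) returns current — not satisfied.
(2): T AND F → false.
(a) has storefront — not satisfied.
(b) receipts ≤ $200,000 — met.
(c) ≥80% agricultural — met.
So (3) is not satisfied (F AND T AND T).
So Overall is not satisfied (F OR F OR F).
Exception (nonprofit) — not satisfied.
Result: main false OR exception false → false.

No — not exempt.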